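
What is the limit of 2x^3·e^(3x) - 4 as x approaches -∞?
The product is a 0·∞ indeterminate form at x → -∞.
Rewrite the product as 2x^3 / e^(-3x) (an ∞/∞ form) and apply L'Hôpital, or use the standard hierarchy e^(3|x|) ≫ |x^3| as x → -∞.
The indeterminate product → 0, so the limit = -4.

Final answer: -4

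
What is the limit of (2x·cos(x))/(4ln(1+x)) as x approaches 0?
Both numerator and denominator → 0 as x → 0; this is a 0/0 indeterminate form.
Expand each to leading order near x = 0: numerator ~ 2·x, denominator ~ 4·x.
The limit of the ratio is 1/2.

Final answer: 1/2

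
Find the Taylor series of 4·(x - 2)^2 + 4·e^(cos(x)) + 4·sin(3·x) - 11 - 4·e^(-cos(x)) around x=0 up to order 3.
-18·x^3 + x^2·(-2·e - 2·e^(-1) + 4) - 4·x - 4·e^(-1) + 5 + 4·e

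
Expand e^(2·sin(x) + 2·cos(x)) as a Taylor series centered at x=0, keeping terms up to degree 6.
233·x^6·e^(2)/360 - 13·x^5·e^(2)/60 - 17·x^4·e^(2)/12 - x^3·e^(2) + x^2·e^(2) + 2·x·e^(2) + e^(2)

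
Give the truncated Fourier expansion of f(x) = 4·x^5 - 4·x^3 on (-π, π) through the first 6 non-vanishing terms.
(-168·π^2 + 8·π^4 + 1008)·sin(x) + (-4·π^4 - 36 + 24·π^2)·sin(2·x) + (-232·π^2/27 + 464/81 + 8·π^4/3)·sin(3·x) + (-2·π^4 - 27/16 + 9·π^2/2)·sin(4·x) + (-72·π^2/25 + 432/625 + 8·π^4/5)·sin(5·x) + (-4·π^4/3 - 28/81 + 56·π^2/27)·sin(6·x)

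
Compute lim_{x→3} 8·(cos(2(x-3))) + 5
Direct substitution at x = 3 gives 13.

Final answer: 13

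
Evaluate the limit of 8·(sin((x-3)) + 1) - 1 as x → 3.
Direct substitution at x = 3 gives 7.

Final answer: 7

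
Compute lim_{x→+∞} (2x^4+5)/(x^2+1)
This is an ∞/∞ indeterminate form as x → +∞.
Divide numerator and denominator by x^4 and let the lower-order terms vanish; the numerator's degree 4 exceeds the denominator's degree 2, so the quotient diverges.
Limit = ∞.

Final answer: ∞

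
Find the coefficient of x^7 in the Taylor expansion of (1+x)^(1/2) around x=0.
Expand to order 7: (1+x)^(1/2) = 33·x^7/2048 - 21·x^6/1024 + 7·x^5/256 - 5·x^4/128 + x^3/16 - x^2/8 + x/2 + 1 + O(x^8).
The coefficient of x^7 is 33/2048.

Final answer: 33/2048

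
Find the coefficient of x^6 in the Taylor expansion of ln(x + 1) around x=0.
Expand to order 6: ln(x + 1) = -x^6/6 + x^5/5 - x^4/4 + x^3/3 - x^2/2 + x + O(x^7).
The coefficient of x^6 is -1/6.

Final answer: -1/6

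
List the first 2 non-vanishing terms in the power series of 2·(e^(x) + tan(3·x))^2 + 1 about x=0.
16·x + 3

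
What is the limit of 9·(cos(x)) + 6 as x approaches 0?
Direct substitution at x = 0 gives 15.

Final answer: 15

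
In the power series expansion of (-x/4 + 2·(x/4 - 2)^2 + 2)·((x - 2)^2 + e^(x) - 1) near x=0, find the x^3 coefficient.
Expand to order 3: (-x/4 + 2·(x/4 - 2)^2 + 2)·((x - 2)^2 + e^(x) - 1) = -25·x^3/12 + 89·x^2/4 - 39·x + 40 + O(x^4).
The coefficient of x^3 is -25/12.

Final answer: -25/12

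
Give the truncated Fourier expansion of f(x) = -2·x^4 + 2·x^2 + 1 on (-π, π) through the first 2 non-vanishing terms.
(-104 + 16·π^2)·cos(x) - 2·π^4/5 + 1 + 2·π^2/3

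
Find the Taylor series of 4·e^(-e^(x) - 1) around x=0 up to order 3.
2·x^3·e^(-2)/3 - 4·x·e^(-2) + 4·e^(-2)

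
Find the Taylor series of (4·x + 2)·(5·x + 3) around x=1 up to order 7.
48 + 62·(x - 1) + 20·(x - 1)^2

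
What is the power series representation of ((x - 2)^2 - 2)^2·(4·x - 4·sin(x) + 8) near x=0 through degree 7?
x^7/315 - 24·x^6/5 + 66·x^5/5 - 8·x^4/3 - 184·x^3/3 + 160·x^2 - 128·x + 32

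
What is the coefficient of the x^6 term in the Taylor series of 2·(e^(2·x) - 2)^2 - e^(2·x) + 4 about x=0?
Expand to order 6: 2·(e^(2·x) - 2)^2 - e^(2·x) + 4 = 476·x^6/45 + 44·x^5/3 + 46·x^4/3 + 28·x^3/3 - 2·x^2 - 10·x + 5 + O(x^7).
The coefficient of x^6 is 476/45.

Final answer: 476/45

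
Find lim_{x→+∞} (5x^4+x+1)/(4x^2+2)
This is an ∞/∞ indeterminate form as x → +∞.
Divide numerator and denominator by x^4 and let the lower-order terms vanish; the numerator's degree 4 exceeds the denominator's degree 2, so the quotient diverges.
Limit = ∞.

Final answer: ∞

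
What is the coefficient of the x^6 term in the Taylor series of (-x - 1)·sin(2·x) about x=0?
Expand to order 6: (-x - 1)·sin(2·x) = -4·x^6/15 - 4·x^5/15 + 4·x^4/3 + 4·x^3/3 - 2·x^2 - 2·x + O(x^7).
The coefficient of x^6 is -4/15.

Final answer: -4/15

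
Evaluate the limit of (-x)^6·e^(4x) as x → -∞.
This is a 0·∞ indeterminate form at x → -∞.
Rewrite the product as (-x)^6 / e^(-4x) (an ∞/∞ form) and apply L'Hôpital, or use the standard hierarchy e^(4|x|) ≫ |(-x)^6| as x → -∞.
The indeterminate product → 0, so the limit = 0.

Final answer: 0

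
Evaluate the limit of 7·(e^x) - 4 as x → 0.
Direct substitution at x = 0 gives 3.

Final answer: 3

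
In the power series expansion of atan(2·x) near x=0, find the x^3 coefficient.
Expand to order 3: atan(2·x) = -8·x^3/3 + 2·x + O(x^4).
The coefficient of x^3 is -8/3.

Final answer: -8/3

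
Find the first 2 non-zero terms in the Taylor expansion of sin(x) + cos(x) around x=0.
x + 1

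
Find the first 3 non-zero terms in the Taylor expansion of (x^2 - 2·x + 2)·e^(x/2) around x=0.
x^2/4 - x + 2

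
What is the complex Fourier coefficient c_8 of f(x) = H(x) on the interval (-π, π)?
Compute the real Fourier coefficients first: a_8 = 0, b_8 = 0.
Then c_8 = (a_8 − i·b_8)/2 = 0.

Final answer: 0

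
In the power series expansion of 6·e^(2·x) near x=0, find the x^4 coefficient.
Expand to order 4: 6·e^(2·x) = 4·x^4 + 8·x^3 + 12·x^2 + 12·x + 6 + O(x^5).
The coefficient of x^4 is 4.

Final answer: 4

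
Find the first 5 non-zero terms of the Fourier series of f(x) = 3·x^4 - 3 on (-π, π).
(144 - 24·π^2)·cos(x) + (-9 + 6·π^2)·cos(2·x) + (16/9 - 8·π^2/3)·cos(3·x) + (-9/16 + 3·π^2/2)·cos(4·x) - 3 + 3·π^4/5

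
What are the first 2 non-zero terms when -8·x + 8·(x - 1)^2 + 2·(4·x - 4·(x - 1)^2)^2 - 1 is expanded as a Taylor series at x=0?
39 - 216·x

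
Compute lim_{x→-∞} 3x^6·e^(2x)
This is a 0·∞ indeterminate form at x → -∞.
Rewrite the product as 3x^6 / e^(-2x) (an ∞/∞ form) and apply L'Hôpital, or use the standard hierarchy e^(2|x|) ≫ |x^6| as x → -∞.
The indeterminate product → 0, so the limit = 0.

Final answer: 0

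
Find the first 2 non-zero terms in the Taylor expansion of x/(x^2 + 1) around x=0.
-x^3 + x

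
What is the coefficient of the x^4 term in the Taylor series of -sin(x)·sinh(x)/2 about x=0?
Expand to order 4: -sin(x)·sinh(x)/2 = -x^2/2 + O(x^5).
The coefficient of x^4 is 0.

Final answer: 0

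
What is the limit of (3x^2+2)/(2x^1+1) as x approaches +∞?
This is an ∞/∞ indeterminate form as x → +∞.
Divide numerator and denominator by x^2 and let the lower-order terms vanish; the numerator's degree 2 exceeds the denominator's degree 1, so the quotient diverges.
Limit = ∞.

Final answer: ∞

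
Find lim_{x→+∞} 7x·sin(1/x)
As x → +∞: let u = 1/x → 0⁺; then 7·x·sin(1/x) = 7·1·sin(u)/u → 7·1·1 = 7.
Limit = 7.

Final answer: 7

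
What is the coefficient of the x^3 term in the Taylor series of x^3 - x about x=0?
Expand to order 3: x^3 - x = x^3 - x + O(x^4).
The coefficient of x^3 is 1.

Final answer: 1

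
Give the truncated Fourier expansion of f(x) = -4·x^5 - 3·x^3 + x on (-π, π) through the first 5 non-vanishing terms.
(-922 - 8·π^4 + 154·π^2)·sin(x) + (-17·π^2 + 49/2 + 4·π^4)·sin(2·x) + (-8·π^4/3 - 158/81 + 106·π^2/27)·sin(3·x) + (-π^2 - 1/8 + 2·π^4)·sin(4·x) + (-8·π^4/5 + 238/625 + 2·π^2/25)·sin(5·x)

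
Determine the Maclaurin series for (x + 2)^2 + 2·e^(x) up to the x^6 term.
x^6/360 + x^5/60 + x^4/12 + x^3/3 + 2·x^2 + 6·x + 6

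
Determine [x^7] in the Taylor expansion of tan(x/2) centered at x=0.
Expand to order 7: tan(x/2) = 17·x^7/40320 + x^5/240 + x^3/24 + x/2 + O(x^8).
The coefficient of x^7 is 17/40320.

Final answer: 17/40320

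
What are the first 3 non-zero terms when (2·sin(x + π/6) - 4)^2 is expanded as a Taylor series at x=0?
6·x^2 - 6·√(3)·x + 9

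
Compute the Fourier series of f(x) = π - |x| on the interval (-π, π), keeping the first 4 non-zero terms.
4·cos(x)/π + 4·cos(3·x)/(9·π) + 4·cos(5·x)/(25·π) + π/2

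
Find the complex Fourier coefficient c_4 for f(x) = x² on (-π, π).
Compute the real Fourier coefficients first: a_4 = 1/4, b_4 = 0.
Then c_4 = (a_4 − i·b_4)/2 = 1/8.

Final answer: 1/8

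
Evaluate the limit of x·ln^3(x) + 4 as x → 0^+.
The product is a 0·∞ indeterminate form at x → 0⁺.
Rewrite the product as ln^3(x) / x^(-1) and apply L'Hôpital, or use the standard hierarchy x^(-1) ≫ |ln x|^3 as x → 0⁺.
The indeterminate product → 0, so the limit = 4.

Final answer: 4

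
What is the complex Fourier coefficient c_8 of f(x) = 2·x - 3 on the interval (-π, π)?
Compute the real Fourier coefficients first: a_8 = 0, b_8 = -1/2.
Then c_8 = (a_8 − i·b_8)/2 = i/4.

Final answer: i/4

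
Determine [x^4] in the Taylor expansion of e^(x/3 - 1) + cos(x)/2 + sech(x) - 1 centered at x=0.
Expand to order 4: e^(x/3 - 1) + cos(x)/2 + sech(x) - 1 = x^4·(e^(-1)/1944 + 11/48) + x^3·e^(-1)/162 + x^2·(-3/4 + e^(-1)/18) + x·e^(-1)/3 + e^(-1) + 1/2 + O(x^5).
The coefficient of x^4 is e^(-1)/1944 + 11/48.

Final answer: e^(-1)/1944 + 11/48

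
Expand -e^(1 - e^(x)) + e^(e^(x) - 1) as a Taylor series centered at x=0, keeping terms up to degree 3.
2·x^3/3 + x^2 + 2·x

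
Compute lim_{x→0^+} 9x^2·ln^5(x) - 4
The product is a 0·∞ indeterminate form at x → 0⁺.
Rewrite the product as 9·ln^5(x) / x^(-2) and apply L'Hôpital, or use the standard hierarchy x^(-2) ≫ |ln x|^5 as x → 0⁺.
The indeterminate product → 0, so the limit = -4.

Final answer: -4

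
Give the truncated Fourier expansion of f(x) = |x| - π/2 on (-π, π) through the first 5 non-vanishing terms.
-4·cos(x)/π - 4·cos(3·x)/(9·π) - 4·cos(5·x)/(25·π) - 4·cos(7·x)/(49·π) - 4·cos(9·x)/(81·π)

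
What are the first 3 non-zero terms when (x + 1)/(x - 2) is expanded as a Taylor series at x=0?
-3·x^2/8 - 3·x/4 - 1/2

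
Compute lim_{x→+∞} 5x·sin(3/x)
As x → +∞: let u = 3/x → 0⁺; then 5·x·sin(3/x) = 5·3·sin(u)/u → 5·3·1 = 15.
Limit = 15.

Final answer: 15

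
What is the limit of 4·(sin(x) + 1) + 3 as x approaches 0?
Direct substitution at x = 0 gives 7.

Final answer: 7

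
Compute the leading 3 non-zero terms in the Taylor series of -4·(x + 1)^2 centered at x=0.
-4·x^2 - 8·x - 4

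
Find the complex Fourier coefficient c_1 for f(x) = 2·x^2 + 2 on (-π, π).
Compute the real Fourier coefficients first: a_1 = -8, b_1 = 0.
Then c_1 = (a_1 − i·b_1)/2 = -4.

Final answer: -4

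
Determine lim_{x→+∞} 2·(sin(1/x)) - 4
Evaluate the dominant behaviour as x → +∞; each term tends to a finite value or vanishes.
Limit = -4.

Final answer: -4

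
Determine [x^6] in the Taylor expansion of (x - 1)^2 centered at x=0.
Expand to order 6: (x - 1)^2 = x^2 - 2·x + 1 + O(x^7).
The coefficient of x^6 is 0.

Final answer: 0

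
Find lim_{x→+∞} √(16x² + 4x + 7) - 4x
As x → +∞: multiply by the conjugate to get (4x+7)/(√(16x²+4x+7)+4x); the denominator ~ 8x, so the limit is 4/8 = 1/2.
Limit = 1/2.

Final answer: 1/2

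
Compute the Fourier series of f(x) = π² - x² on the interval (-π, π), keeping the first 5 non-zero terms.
4·cos(x) - cos(2·x) + 4·cos(3·x)/9 - cos(4·x)/4 + 2·π^2/3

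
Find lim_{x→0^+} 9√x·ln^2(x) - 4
The product is a 0·∞ indeterminate form at x → 0⁺.
Rewrite the product as 9·ln^2(x) / x^(-1/2) and apply L'Hôpital, or use the standard hierarchy x^(-1/2) ≫ |ln x|^2 as x → 0⁺.
The indeterminate product → 0, so the limit = -4.

Final answer: -4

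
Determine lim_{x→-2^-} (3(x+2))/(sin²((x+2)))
Both numerator and denominator → 0 as x → -2^-; this is a 0/0 indeterminate form.
Expand each to leading order near x = -2: numerator ~ 3·(x + 2), denominator ~ (x + 2)^2.
The limit of the ratio is -∞.

Final answer: -∞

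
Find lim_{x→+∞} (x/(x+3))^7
As x → +∞: x/(x+3) = 1/(1 + 3/x) → 1, and the 7th power of a limit-1 base also → 1.
Limit = 1.

Final answer: 1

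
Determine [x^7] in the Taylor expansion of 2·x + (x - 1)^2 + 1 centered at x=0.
Expand to order 7: 2·x + (x - 1)^2 + 1 = x^2 + 2 + O(x^8).
The coefficient of x^7 is 0.

Final answer: 0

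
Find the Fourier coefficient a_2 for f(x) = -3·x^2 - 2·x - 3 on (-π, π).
a_2 = (1/π) ∫_{-π}^{π} f(x)·cos(2x) dx.
Evaluate the integral (use parity and integration by parts as needed): a_2 = -3.

Final answer: -3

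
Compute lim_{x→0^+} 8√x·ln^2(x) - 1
The product is a 0·∞ indeterminate form at x → 0⁺.
Rewrite the product as 8·ln^2(x) / x^(-1/2) and apply L'Hôpital, or use the standard hierarchy x^(-1/2) ≫ |ln x|^2 as x → 0⁺.
The indeterminate product → 0, so the limit = -1.

Final answer: -1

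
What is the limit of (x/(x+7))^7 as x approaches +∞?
As x → +∞: x/(x+7) = 1/(1 + 7/x) → 1, and the 7th power of a limit-1 base also → 1.
Limit = 1.

Final answer: 1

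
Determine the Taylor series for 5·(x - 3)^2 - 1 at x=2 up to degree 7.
4 - 10·(x - 2) + 5·(x - 2)^2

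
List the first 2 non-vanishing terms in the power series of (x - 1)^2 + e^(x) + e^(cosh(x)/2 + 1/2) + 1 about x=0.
-x + e + 3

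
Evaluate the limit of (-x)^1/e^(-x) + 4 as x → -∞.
The quotient is an ∞/∞ indeterminate form as x → -∞.
Compare growth rates of the dominant terms (exponentials ≫ polynomials ≫ logarithms), or apply L'Hôpital's rule; the quotient → 0.
Adding the constant: 0 + 4 = 4. Limit = 4.

Final answer: 4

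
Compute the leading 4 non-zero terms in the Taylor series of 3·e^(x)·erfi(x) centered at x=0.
3·x^4/√(π) + 5·x^3/√(π) + 6·x^2/√(π) + 6·x/√(π)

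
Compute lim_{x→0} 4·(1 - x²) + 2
Direct substitution at x = 0 gives 6.

Final answer: 6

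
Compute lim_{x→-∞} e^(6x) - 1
Evaluate the dominant behaviour as x → -∞; each term tends to a finite value or vanishes.
Limit = -1.

Final answer: -1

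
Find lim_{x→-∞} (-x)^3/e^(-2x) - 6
The quotient is an ∞/∞ indeterminate form as x → -∞.
Compare growth rates of the dominant terms (exponentials ≫ polynomials ≫ logarithms), or apply L'Hôpital's rule; the quotient → 0.
Adding the constant: 0 - 6 = -6. Limit = -6.

Final answer: -6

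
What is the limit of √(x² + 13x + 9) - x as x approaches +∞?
As x → +∞: multiply by the conjugate to get (13x+9)/(√(x²+13x+9)+x); the denominator ~ 2x, so the limit is 13/2.
Limit = 13/2.

Final answer: 13/2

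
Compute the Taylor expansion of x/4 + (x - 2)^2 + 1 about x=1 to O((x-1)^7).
9/4 - 7·(x - 1)/4 + (x - 1)^2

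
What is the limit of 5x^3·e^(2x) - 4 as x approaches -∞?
The product is a 0·∞ indeterminate form at x → -∞.
Rewrite the product as 5x^3 / e^(-2x) (an ∞/∞ form) and apply L'Hôpital, or use the standard hierarchy e^(2|x|) ≫ |x^3| as x → -∞.
The indeterminate product → 0, so the limit = -4.

Final answer: -4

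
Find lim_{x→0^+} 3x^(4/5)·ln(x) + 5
The product is a 0·∞ indeterminate form at x → 0⁺.
Rewrite the product as 3·ln(x) / x^(-4/5) and apply L'Hôpital, or use the standard hierarchy x^(-4/5) ≫ |ln x| as x → 0⁺.
The indeterminate product → 0, so the limit = 5.

Final answer: 5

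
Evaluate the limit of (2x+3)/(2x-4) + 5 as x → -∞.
Evaluate the dominant behaviour as x → -∞; each term tends to a finite value or vanishes.
Limit = 6.

Final answer: 6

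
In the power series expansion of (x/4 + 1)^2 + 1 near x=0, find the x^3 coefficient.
Expand to order 3: (x/4 + 1)^2 + 1 = x^2/16 + x/2 + 2 + O(x^4).
The coefficient of x^3 is 0.

Final answer: 0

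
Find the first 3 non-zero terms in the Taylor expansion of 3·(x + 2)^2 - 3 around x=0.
3·x^2 + 12·x + 9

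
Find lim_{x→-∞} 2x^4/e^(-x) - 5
The quotient is an ∞/∞ indeterminate form as x → -∞.
Compare growth rates of the dominant terms (exponentials ≫ polynomials ≫ logarithms), or apply L'Hôpital's rule; the quotient → 0.
Adding the constant: 0 - 5 = -5. Limit = -5.

Final answer: -5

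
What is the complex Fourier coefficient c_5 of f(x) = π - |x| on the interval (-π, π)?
Compute the real Fourier coefficients first: a_5 = 4/(25·π), b_5 = 0.
Then c_5 = (a_5 − i·b_5)/2 = 2/(25·π).

Final answer: 2/(25·π)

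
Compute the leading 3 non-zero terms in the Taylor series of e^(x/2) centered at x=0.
x^2/8 + x/2 + 1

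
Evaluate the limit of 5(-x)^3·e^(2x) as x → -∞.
This is a 0·∞ indeterminate form at x → -∞.
Rewrite the product as 5(-x)^3 / e^(-2x) (an ∞/∞ form) and apply L'Hôpital, or use the standard hierarchy e^(2|x|) ≫ |(-x)^3| as x → -∞.
The indeterminate product → 0, so the limit = 0.

Final answer: 0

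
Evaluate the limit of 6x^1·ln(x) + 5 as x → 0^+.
The product is a 0·∞ indeterminate form at x → 0⁺.
Rewrite the product as 6·ln(x) / x^(-1) and apply L'Hôpital, or use the standard hierarchy x^(-1) ≫ |ln x| as x → 0⁺.
The indeterminate product → 0, so the limit = 5.

Final answer: 5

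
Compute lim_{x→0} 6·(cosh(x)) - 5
Direct substitution at x = 0 gives 1.

Final answer: 1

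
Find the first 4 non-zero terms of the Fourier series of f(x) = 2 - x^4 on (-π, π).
(-48 + 8·π^2)·cos(x) + (3 - 2·π^2)·cos(2·x) + (-16/27 + 8·π^2/9)·cos(3·x) - π^4/5 + 2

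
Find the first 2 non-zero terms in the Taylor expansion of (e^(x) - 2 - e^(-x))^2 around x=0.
4 - 8·x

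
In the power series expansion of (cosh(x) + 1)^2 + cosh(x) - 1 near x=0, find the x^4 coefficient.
Expand to order 4: (cosh(x) + 1)^2 + cosh(x) - 1 = 11·x^4/24 + 5·x^2/2 + 4 + O(x^5).
The coefficient of x^4 is 11/24.

Final answer: 11/24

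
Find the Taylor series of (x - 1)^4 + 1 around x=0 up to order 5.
x^4 - 4·x^3 + 6·x^2 - 4·x + 2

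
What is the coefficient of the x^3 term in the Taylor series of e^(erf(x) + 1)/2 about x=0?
Expand to order 3: e^(erf(x) + 1)/2 = x^3·(-e/(3·√(π)) + 2·e/(3·π^(3/2))) + e·x^2/π + e·x/√(π) + e/2 + O(x^4).
The coefficient of x^3 is -e/(3·√(π)) + 2·e/(3·π^(3/2)).

Final answer: -e/(3·√(π)) + 2·e/(3·π^(3/2))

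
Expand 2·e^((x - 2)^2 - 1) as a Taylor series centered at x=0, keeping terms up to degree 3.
-88·x^3·e^(3)/3 + 18·x^2·e^(3) - 8·x·e^(3) + 2·e^(3)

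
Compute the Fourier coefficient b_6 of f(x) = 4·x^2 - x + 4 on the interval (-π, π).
b_6 = (1/π) ∫_{-π}^{π} f(x)·sin(6x) dx.
Evaluate the integral (use parity and integration by parts as needed): b_6 = 1/3.

Final answer: 1/3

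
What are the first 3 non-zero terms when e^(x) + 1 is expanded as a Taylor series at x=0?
x^2/2 + x + 2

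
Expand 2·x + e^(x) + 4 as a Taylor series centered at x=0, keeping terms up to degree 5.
x^5/120 + x^4/24 + x^3/6 + x^2/2 + 3·x + 5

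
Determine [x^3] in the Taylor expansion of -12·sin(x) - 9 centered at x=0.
Expand to order 3: -12·sin(x) - 9 = 2·x^3 - 12·x - 9 + O(x^4).
The coefficient of x^3 is 2.

Final answer: 2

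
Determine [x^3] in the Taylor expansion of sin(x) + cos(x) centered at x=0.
Expand to order 3: sin(x) + cos(x) = -x^3/6 - x^2/2 + x + 1 + O(x^4).
The coefficient of x^3 is -1/6.

Final answer: -1/6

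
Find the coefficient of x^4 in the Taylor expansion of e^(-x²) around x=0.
Expand to order 4: e^(-x²) = x^4/2 - x^2 + 1 + O(x^5).
The coefficient of x^4 is 1/2.

Final answer: 1/2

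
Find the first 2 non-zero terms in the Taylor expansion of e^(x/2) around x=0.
x/2 + 1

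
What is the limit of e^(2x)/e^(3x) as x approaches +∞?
This is an ∞/∞ indeterminate form as x → +∞.
Rewrite e^(2x)/e^(3x) = e^((2−3)x) = e^(-x); the exponent coefficient is -1 < 0 so e^(-x) → 0.
Limit = 0.

Final answer: 0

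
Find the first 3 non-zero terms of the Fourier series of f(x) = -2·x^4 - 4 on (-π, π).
(-96 + 16·π^2)·cos(x) + (6 - 4·π^2)·cos(2·x) - 2·π^4/5 - 4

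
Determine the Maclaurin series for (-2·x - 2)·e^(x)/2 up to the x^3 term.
-2·x^3/3 - 3·x^2/2 - 2·x - 1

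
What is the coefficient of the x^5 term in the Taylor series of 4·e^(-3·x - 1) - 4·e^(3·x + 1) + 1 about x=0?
Expand to order 5: 4·e^(-3·x - 1) - 4·e^(3·x + 1) + 1 = x^5·(-81·e/10 - 81·e^(-1)/10) + x^4·(-27·e/2 + 27·e^(-1)/2) + x^3·(-18·e - 18·e^(-1)) + x^2·(-18·e + 18·e^(-1)) + x·(-12·e - 12·e^(-1)) - 4·e + 1 + 4·e^(-1) + O(x^6).
The coefficient of x^5 is -81·e/10 - 81·e^(-1)/10.

Final answer: -81·e/10 - 81·e^(-1)/10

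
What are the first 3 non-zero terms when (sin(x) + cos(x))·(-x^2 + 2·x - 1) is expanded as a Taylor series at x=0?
3·x^2/2 + x - 1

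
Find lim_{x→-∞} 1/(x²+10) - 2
Evaluate the dominant behaviour as x → -∞; each term tends to a finite value or vanishes.
Limit = -2.

Final answer: -2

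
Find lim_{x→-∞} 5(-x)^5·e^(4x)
This is a 0·∞ indeterminate form at x → -∞.
Rewrite the product as 5(-x)^5 / e^(-4x) (an ∞/∞ form) and apply L'Hôpital, or use the standard hierarchy e^(4|x|) ≫ |(-x)^5| as x → -∞.
The indeterminate product → 0, so the limit = 0.

Final answer: 0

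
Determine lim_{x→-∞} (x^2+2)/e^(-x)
This is an ∞/∞ indeterminate form as x → -∞.
Compare growth rates of the dominant terms (exponentials ≫ polynomials ≫ logarithms), or apply L'Hôpital's rule; the quotient → 0.
Limit = 0.

Final answer: 0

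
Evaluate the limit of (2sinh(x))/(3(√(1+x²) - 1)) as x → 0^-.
Both numerator and denominator → 0 as x → 0^-; this is a 0/0 indeterminate form.
Expand each to leading order near x = 0: numerator ~ 2·x, denominator ~ 3·x^2/2.
The limit of the ratio is -∞.

Final answer: -∞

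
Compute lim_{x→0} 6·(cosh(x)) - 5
Direct substitution at x = 0 gives 1.

Final answer: 1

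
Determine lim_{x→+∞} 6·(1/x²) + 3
Evaluate the dominant behaviour as x → +∞; each term tends to a finite value or vanishes.
Limit = 3.

Final answer: 3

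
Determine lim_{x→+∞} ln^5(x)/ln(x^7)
This is an ∞/∞ indeterminate form as x → +∞.
Write ln(x^7) = 7·ln(x), reducing the quotient to ln^4(x)/7 → ∞.
Limit = ∞.

Final answer: ∞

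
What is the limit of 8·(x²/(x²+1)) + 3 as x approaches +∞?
Evaluate the dominant behaviour as x → +∞; each term tends to a finite value or vanishes.
Limit = 11.

Final answer: 11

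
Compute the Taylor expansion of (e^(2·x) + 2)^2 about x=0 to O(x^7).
272·x^6/45 + 48·x^5/5 + 40·x^4/3 + 16·x^3 + 16·x^2 + 12·x + 9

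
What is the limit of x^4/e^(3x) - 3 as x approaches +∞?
The quotient is an ∞/∞ indeterminate form as x → +∞.
The exponential denominator e^(3x) dominates the polynomial numerator (e^x ≫ x^4 as x → ∞), so the quotient → 0.
Adding the constant: 0 - 3 = -3. Limit = -3.

Final answer: -3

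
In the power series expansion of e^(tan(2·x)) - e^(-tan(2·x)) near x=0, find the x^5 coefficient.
Expand to order 5: e^(tan(2·x)) - e^(-tan(2·x)) = 296·x^5/15 + 8·x^3 + 4·x + O(x^6).
The coefficient of x^5 is 296/15.

Final answer: 296/15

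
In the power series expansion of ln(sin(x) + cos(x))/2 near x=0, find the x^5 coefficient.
Expand to order 5: ln(sin(x) + cos(x))/2 = x^5/3 - x^4/3 + x^3/3 - x^2/2 + x/2 + O(x^6).
The coefficient of x^5 is 1/3.

Final answer: 1/3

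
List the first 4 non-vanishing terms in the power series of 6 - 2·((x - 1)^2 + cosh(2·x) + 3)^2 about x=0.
24·x^3 - 68·x^2 + 40·x - 44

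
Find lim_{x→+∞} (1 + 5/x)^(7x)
As x → +∞: write (1 + 5/x)^(7x) = ((1 + 5/x)^x)^7 → (e^5)^7 = e^35.
Limit = e^(35).

Final answer: e^(35)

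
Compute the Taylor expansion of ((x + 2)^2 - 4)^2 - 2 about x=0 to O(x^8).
x^4 + 8·x^3 + 16·x^2 - 2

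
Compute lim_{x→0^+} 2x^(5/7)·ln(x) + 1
The product is a 0·∞ indeterminate form at x → 0⁺.
Rewrite the product as 2·ln(x) / x^(-5/7) and apply L'Hôpital, or use the standard hierarchy x^(-5/7) ≫ |ln x| as x → 0⁺.
The indeterminate product → 0, so the limit = 1.

Final answer: 1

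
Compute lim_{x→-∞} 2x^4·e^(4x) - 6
The product is a 0·∞ indeterminate form at x → -∞.
Rewrite the product as 2x^4 / e^(-4x) (an ∞/∞ form) and apply L'Hôpital, or use the standard hierarchy e^(4|x|) ≫ |x^4| as x → -∞.
The indeterminate product → 0, so the limit = -6.

Final answer: -6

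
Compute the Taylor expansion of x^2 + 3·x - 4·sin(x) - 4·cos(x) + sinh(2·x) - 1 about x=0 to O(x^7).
x^6/180 + 7·x^5/30 - x^4/6 + 2·x^3 + 3·x^2 + x - 5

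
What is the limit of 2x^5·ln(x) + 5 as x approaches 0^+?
The product is a 0·∞ indeterminate form at x → 0⁺.
Rewrite the product as 2·ln(x) / x^(-5) and apply L'Hôpital, or use the standard hierarchy x^(-5) ≫ |ln x| as x → 0⁺.
The indeterminate product → 0, so the limit = 5.

Final answer: 5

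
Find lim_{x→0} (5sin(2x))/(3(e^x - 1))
Both numerator and denominator → 0 as x → 0; this is a 0/0 indeterminate form.
Expand each to leading order near x = 0: numerator ~ 10·x, denominator ~ 3·x.
The limit of the ratio is 10/3.

Final answer: 10/3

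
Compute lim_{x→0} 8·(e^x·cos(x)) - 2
Direct substitution at x = 0 gives 6.

Final answer: 6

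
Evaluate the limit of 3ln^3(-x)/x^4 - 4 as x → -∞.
The quotient is an ∞/∞ indeterminate form as x → -∞.
Compare growth rates of the dominant terms (exponentials ≫ polynomials ≫ logarithms), or apply L'Hôpital's rule; the quotient → 0.
Adding the constant: 0 - 4 = -4. Limit = -4.

Final answer: -4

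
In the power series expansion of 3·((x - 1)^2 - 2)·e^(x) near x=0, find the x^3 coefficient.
Expand to order 3: 3·((x - 1)^2 - 2)·e^(x) = -x^3/2 - 9·x^2/2 - 9·x - 3 + O(x^4).
The coefficient of x^3 is -1/2.

Final answer: -1/2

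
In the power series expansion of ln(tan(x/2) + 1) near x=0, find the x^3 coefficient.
Expand to order 3: ln(tan(x/2) + 1) = x^3/12 - x^2/8 + x/2 + O(x^4).
The coefficient of x^3 is 1/12.

Final answer: 1/12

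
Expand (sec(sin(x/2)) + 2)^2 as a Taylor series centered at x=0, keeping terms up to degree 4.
x^4/32 + 3·x^2/4 + 9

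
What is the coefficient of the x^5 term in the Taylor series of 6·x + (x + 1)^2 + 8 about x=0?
Expand to order 5: 6·x + (x + 1)^2 + 8 = x^2 + 8·x + 9 + O(x^6).
The coefficient of x^5 is 0.

Final answer: 0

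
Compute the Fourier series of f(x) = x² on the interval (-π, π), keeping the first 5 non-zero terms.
-4·cos(x) + cos(2·x) - 4·cos(3·x)/9 + cos(4·x)/4 + π^2/3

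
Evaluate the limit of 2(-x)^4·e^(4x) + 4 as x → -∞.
The product is a 0·∞ indeterminate form at x → -∞.
Rewrite the product as 2(-x)^4 / e^(-4x) (an ∞/∞ form) and apply L'Hôpital, or use the standard hierarchy e^(4|x|) ≫ |(-x)^4| as x → -∞.
The indeterminate product → 0, so the limit = 4.

Final answer: 4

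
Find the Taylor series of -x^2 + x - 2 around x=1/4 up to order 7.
-29/16 + (x - 1/4)/2 - (x - 1/4)^2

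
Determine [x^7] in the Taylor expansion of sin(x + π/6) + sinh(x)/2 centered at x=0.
Expand to order 7: sin(x + π/6) + sinh(x)/2 = x^7·(1/10080 - √(3)/10080) - x^6/1440 + x^5·(1/240 + √(3)/240) + x^4/48 + x^3·(1/12 - √(3)/12) - x^2/4 + x·(1/2 + √(3)/2) + 1/2 + O(x^8).
The coefficient of x^7 is 1/10080 - √(3)/10080.

Final answer: 1/10080 - √(3)/10080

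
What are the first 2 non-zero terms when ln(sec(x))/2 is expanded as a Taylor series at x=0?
x^4/24 + x^2/4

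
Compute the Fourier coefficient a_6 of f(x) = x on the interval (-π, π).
a_6 = (1/π) ∫_{-π}^{π} f(x)·cos(6x) dx.
Evaluate the integral (use parity and integration by parts as needed): a_6 = 0.

Final answer: 0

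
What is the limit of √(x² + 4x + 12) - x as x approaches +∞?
This is an ∞ − ∞ indeterminate form.
Multiply and divide by the conjugate √(x²+4x + 12) + x; the x² terms cancel, leaving (4x + 12)/(√(x²+4x + 12)+x) → 4/2 = 2.
Limit = 2.

Final answer: 2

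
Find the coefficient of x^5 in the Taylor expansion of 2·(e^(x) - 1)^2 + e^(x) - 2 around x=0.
Expand to order 5: 2·(e^(x) - 1)^2 + e^(x) - 2 = 61·x^5/120 + 29·x^4/24 + 13·x^3/6 + 5·x^2/2 + x - 1 + O(x^6).
The coefficient of x^5 is 61/120.

Final answer: 61/120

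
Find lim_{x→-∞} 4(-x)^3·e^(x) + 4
The product is a 0·∞ indeterminate form at x → -∞.
Rewrite the product as 4(-x)^3 / e^(-x) (an ∞/∞ form) and apply L'Hôpital, or use the standard hierarchy e^(|x|) ≫ |(-x)^3| as x → -∞.
The indeterminate product → 0, so the limit = 4.

Final answer: 4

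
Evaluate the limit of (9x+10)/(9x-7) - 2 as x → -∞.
Evaluate the dominant behaviour as x → -∞; each term tends to a finite value or vanishes.
Limit = -1.

Final answer: -1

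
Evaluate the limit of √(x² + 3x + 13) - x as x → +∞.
This is an ∞ − ∞ indeterminate form.
Multiply and divide by the conjugate √(x²+3x + 13) + x; the x² terms cancel, leaving (3x + 13)/(√(x²+3x + 13)+x) → 3/2.
Limit = 3/2.

Final answer: 3/2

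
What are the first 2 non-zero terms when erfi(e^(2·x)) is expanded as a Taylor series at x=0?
4·e·x/√(π) + erfi(1)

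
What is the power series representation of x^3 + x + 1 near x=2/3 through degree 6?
53/27 + 7·(x - 2/3)/3 + 2·(x - 2/3)^2 + (x - 2/3)^3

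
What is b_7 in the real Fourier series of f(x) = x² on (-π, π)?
b_7 = (1/π) ∫_{-π}^{π} f(x)·sin(7x) dx.
Evaluate the integral (use parity and integration by parts as needed): b_7 = 0.

Final answer: 0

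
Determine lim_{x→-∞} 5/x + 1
Evaluate the dominant behaviour as x → -∞; each term tends to a finite value or vanishes.
Limit = 1.

Final answer: 1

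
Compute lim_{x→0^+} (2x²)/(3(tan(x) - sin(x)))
Both numerator and denominator → 0 as x → 0^+; this is a 0/0 indeterminate form.
Expand each to leading order near x = 0: numerator ~ 2·x^2, denominator ~ 3·x^3/2.
The limit of the ratio is ∞.

Final answer: ∞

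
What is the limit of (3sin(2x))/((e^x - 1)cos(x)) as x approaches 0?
Both numerator and denominator → 0 as x → 0; this is a 0/0 indeterminate form.
Expand each to leading order near x = 0: numerator ~ 6·x, denominator ~ x.
The limit of the ratio is 6.

Final answer: 6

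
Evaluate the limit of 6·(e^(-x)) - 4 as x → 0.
Direct substitution at x = 0 gives 2.

Final answer: 2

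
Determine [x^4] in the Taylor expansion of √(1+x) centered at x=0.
Expand to order 4: √(1+x) = -5·x^4/128 + x^3/16 - x^2/8 + x/2 + 1 + O(x^5).
The coefficient of x^4 is -5/128.

Final answer: -5/128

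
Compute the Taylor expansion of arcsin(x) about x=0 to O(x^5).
x^3/6 + x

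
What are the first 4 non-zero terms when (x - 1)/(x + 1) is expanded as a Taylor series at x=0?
2·x^3 - 2·x^2 + 2·x - 1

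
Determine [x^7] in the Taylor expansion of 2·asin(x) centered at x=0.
Expand to order 7: 2·asin(x) = 5·x^7/56 + 3·x^5/20 + x^3/3 + 2·x + O(x^8).
The coefficient of x^7 is 5/56.

Final answer: 5/56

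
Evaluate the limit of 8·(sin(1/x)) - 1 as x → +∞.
Evaluate the dominant behaviour as x → +∞; each term tends to a finite value or vanishes.
Limit = -1.

Final answer: -1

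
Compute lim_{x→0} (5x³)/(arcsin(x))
Both numerator and denominator → 0 as x → 0; this is a 0/0 indeterminate form.
Expand each to leading order near x = 0: numerator ~ 5·x^3, denominator ~ x.
The limit of the ratio is 0.

Final answer: 0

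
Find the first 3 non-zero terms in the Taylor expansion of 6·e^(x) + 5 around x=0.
3·x^2 + 6·x + 11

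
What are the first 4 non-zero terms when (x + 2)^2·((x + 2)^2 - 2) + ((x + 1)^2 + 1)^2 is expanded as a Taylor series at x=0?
12·x^3 + 30·x^2 + 32·x + 12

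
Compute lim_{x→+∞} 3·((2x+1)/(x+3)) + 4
Evaluate the dominant behaviour as x → +∞; each term tends to a finite value or vanishes.
Limit = 10.

Final answer: 10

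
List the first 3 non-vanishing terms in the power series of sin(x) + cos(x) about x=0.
-x^2/2 + x + 1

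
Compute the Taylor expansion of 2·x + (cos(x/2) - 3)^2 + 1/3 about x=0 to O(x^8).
-13·x^6/23040 + x^4/192 + x^2/2 + 2·x + 13/3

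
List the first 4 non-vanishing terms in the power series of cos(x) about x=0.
-x^6/720 + x^4/24 - x^2/2 + 1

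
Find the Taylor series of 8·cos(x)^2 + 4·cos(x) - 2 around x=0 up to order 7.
-13·x^6/36 + 17·x^4/6 - 10·x^2 + 10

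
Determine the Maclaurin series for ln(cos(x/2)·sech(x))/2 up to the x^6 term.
-13·x^6/1152 + 5·x^4/128 - 5·x^2/16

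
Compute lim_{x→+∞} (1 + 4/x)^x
As x → +∞: this is the defining limit (1 + 4/x)^x → e^4.
Limit = e^(4).

Final answer: e^(4)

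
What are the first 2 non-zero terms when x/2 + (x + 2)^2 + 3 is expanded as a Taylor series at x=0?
9·x/2 + 7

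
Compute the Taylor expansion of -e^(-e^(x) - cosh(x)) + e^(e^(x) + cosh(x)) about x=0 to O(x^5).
x^4·(-e^(-2)/8 + 31·e^(2)/24) + x^3·(-2·e^(-2)/3 + 4·e^(2)/3) + x^2·(e^(-2)/2 + 3·e^(2)/2) + x·(e^(-2) + e^(2)) - e^(-2) + e^(2)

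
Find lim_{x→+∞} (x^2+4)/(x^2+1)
This is an ∞/∞ indeterminate form as x → +∞.
Divide numerator and denominator by x^2 and let the lower-order terms vanish; the leading terms give 1/1 = 1.
Limit = 1.

Final answer: 1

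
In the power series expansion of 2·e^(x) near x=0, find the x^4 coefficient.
Expand to order 4: 2·e^(x) = x^4/12 + x^3/3 + x^2 + 2·x + 2 + O(x^5).
The coefficient of x^4 is 1/12.

Final answer: 1/12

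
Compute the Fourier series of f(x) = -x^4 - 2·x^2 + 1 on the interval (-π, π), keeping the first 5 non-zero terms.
(-40 + 8·π^2)·cos(x) + (1 - 2·π^2)·cos(2·x) + (8/27 + 8·π^2/9)·cos(3·x) + (-π^2/2 - 5/16)·cos(4·x) - π^4/5 - 2·π^2/3 + 1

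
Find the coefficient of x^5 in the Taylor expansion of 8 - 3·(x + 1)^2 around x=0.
Expand to order 5: 8 - 3·(x + 1)^2 = -3·x^2 - 6·x + 5 + O(x^6).
The coefficient of x^5 is 0.

Final answer: 0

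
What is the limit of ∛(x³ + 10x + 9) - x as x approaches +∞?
This is an ∞ − ∞ indeterminate form.
Multiply by (A² + AB + B²)/(A² + AB + B²) where A = ∛(x³+10x + 9), B = x to use A³ − B³ = (A−B)(A²+AB+B²); the x³ terms cancel, leaving (10x + 9)/(A²+AB+B²) with denominator ~ 3x², so the limit is 0.
Limit = 0.

Final answer: 0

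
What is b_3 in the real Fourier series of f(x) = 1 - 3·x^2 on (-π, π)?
b_3 = (1/π) ∫_{-π}^{π} f(x)·sin(3x) dx.
Evaluate the integral (use parity and integration by parts as needed): b_3 = 0.

Final answer: 0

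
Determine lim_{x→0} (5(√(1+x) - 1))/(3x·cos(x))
Both numerator and denominator → 0 as x → 0; this is a 0/0 indeterminate form.
Expand each to leading order near x = 0: numerator ~ 5·x/2, denominator ~ 3·x.
The limit of the ratio is 5/6.

Final answer: 5/6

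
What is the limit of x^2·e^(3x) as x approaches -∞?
This is a 0·∞ indeterminate form at x → -∞.
Rewrite the product as x^2 / e^(-3x) (an ∞/∞ form) and apply L'Hôpital, or use the standard hierarchy e^(3|x|) ≫ |x^2| as x → -∞.
The indeterminate product → 0, so the limit = 0.

Final answer: 0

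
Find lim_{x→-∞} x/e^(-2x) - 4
The quotient is an ∞/∞ indeterminate form as x → -∞.
Compare growth rates of the dominant terms (exponentials ≫ polynomials ≫ logarithms), or apply L'Hôpital's rule; the quotient → 0.
Adding the constant: 0 - 4 = -4. Limit = -4.

Final answer: -4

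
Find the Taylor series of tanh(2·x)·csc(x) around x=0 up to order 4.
139·x^4/36 - 7·x^2/3 + 2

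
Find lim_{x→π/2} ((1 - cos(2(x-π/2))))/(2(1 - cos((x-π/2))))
Both numerator and denominator → 0 as x → π/2; this is a 0/0 indeterminate form.
Expand each to leading order near x = π/2: numerator ~ 2·(x - π/2)^2, denominator ~ (x - π/2)^2.
The limit of the ratio is 2.

Final answer: 2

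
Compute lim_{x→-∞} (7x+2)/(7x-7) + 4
Evaluate the dominant behaviour as x → -∞; each term tends to a finite value or vanishes.
Limit = 5.

Final answer: 5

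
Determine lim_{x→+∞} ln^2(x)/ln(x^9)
This is an ∞/∞ indeterminate form as x → +∞.
Write ln(x^9) = 9·ln(x), reducing the quotient to ln(x)/9 → ∞.
Limit = ∞.

Final answer: ∞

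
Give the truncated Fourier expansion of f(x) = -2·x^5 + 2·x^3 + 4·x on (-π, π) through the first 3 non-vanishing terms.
(-496 - 4·π^4 + 84·π^2)·sin(x) + (-12·π^2 + 14 + 2·π^4)·sin(2·x) + (-4·π^4/3 - 16/81 + 116·π^2/27)·sin(3·x)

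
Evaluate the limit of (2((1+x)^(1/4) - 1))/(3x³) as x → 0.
Both numerator and denominator → 0 as x → 0; this is a 0/0 indeterminate form.
Expand each to leading order near x = 0: numerator ~ x/2, denominator ~ 3·x^3.
The limit of the ratio is ∞.

Final answer: ∞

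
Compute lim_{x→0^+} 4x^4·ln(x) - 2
The product is a 0·∞ indeterminate form at x → 0⁺.
Rewrite the product as 4·ln(x) / x^(-4) and apply L'Hôpital, or use the standard hierarchy x^(-4) ≫ |ln x| as x → 0⁺.
The indeterminate product → 0, so the limit = -2.

Final answer: -2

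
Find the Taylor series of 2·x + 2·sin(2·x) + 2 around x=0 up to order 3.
-8·x^3/3 + 6·x + 2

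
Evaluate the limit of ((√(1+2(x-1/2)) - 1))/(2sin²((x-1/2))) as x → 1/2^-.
Both numerator and denominator → 0 as x → 1/2^-; this is a 0/0 indeterminate form.
Expand each to leading order near x = 1/2: numerator ~ (x - 1/2), denominator ~ 2·(x - 1/2)^2.
The limit of the ratio is -∞.

Final answer: -∞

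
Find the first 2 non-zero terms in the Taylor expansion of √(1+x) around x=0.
x/2 + 1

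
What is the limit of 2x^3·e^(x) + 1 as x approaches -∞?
The product is a 0·∞ indeterminate form at x → -∞.
Rewrite the product as 2x^3 / e^(-x) (an ∞/∞ form) and apply L'Hôpital, or use the standard hierarchy e^(|x|) ≫ |x^3| as x → -∞.
The indeterminate product → 0, so the limit = 1.

Final answer: 1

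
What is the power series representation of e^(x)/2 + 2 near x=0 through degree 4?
x^4/48 + x^3/12 + x^2/4 + x/2 + 5/2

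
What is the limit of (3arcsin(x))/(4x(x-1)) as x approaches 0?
Both numerator and denominator → 0 as x → 0; this is a 0/0 indeterminate form.
Expand each to leading order near x = 0: numerator ~ 3·x, denominator ~ -4·x.
The limit of the ratio is -3/4.

Final answer: -3/4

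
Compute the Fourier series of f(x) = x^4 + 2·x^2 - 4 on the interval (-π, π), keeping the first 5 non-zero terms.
(40 - 8·π^2)·cos(x) + (-1 + 2·π^2)·cos(2·x) + (-8·π^2/9 - 8/27)·cos(3·x) + (5/16 + π^2/2)·cos(4·x) - 4 + 2·π^2/3 + π^4/5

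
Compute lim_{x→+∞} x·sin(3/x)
As x → +∞: let u = 3/x → 0⁺; then x·sin(3/x) = 3·sin(u)/u → 3·1 = 3.
Limit = 3.

Final answer: 3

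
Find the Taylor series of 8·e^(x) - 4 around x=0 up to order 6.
x^6/90 + x^5/15 + x^4/3 + 4·x^3/3 + 4·x^2 + 8·x + 4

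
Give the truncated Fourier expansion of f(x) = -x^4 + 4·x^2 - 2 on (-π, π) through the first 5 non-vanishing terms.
(-64 + 8·π^2)·cos(x) + (7 - 2·π^2)·cos(2·x) + (-64/27 + 8·π^2/9)·cos(3·x) + (19/16 - π^2/2)·cos(4·x) - π^4/5 - 2 + 4·π^2/3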